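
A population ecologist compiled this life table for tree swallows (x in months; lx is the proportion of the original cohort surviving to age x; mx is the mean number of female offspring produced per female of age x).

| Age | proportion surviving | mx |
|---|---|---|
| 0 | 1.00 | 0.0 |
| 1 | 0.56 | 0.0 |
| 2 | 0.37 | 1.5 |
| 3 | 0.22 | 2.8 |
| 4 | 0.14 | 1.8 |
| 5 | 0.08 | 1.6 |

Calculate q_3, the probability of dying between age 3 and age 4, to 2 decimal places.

q_3 = (l_3 − l_4) / l_3 = (0.22 − 0.14) / 0.22
     = 0.08 / 0.22 = 0.363636… → 0.36

0.36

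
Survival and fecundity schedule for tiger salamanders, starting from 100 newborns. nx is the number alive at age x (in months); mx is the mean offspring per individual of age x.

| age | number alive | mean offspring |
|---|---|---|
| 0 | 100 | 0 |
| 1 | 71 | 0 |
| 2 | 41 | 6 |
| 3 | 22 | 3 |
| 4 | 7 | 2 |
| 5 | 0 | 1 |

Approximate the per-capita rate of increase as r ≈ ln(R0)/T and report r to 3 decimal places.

lx = nx/n0 = nx/100: 1, 0.71, 0.41, 0.22, 0.07, 0
R0 = Σ lx·mx = 0 + 0 + 2.46 + 0.66 + 0.14 + 0 = 3.26
Σ x·lx·mx = 7.46; T = 7.46/3.26 = 2.28834…
r ≈ ln(R0)/T = ln(3.26)/2.28834… = 0.51641… → 0.516

0.516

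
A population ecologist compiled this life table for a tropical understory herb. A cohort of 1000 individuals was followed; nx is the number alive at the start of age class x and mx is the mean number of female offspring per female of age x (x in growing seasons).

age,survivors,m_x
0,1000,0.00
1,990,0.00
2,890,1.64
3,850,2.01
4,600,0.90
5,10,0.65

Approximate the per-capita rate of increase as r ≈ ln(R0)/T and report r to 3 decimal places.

0.476

lx = nx/n0 = nx/1000: 1, 0.99, 0.89, 0.85, 0.6, 0.01
R0 = Σ lx·mx = 0 + 0 + 1.4596 + 1.7085 + 0.54 + 0.0065 = 3.7146
Σ x·lx·mx = 10.2372; T = 10.2372/3.7146 = 2.75594…
r ≈ ln(R0)/T = ln(3.7146)/2.75594… = 0.47616… → 0.476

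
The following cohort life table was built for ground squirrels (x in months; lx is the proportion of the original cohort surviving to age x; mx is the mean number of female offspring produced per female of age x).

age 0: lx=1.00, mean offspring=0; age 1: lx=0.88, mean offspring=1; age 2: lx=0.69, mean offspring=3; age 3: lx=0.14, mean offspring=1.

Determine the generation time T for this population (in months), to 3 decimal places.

lx·mx: 0, 0.88, 2.07, 0.14 → R0 = 3.09
x·lx·mx: 0, 0.88, 4.14, 0.42 → Σ = 5.44
T = 5.44 / 3.09 = 1.760518… → 1.761

1.761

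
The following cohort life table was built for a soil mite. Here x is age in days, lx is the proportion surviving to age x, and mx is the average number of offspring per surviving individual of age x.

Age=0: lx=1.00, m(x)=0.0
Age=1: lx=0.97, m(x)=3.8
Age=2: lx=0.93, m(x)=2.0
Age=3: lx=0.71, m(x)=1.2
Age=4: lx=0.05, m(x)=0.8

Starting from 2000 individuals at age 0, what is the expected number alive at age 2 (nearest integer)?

Expected survivors = N0 · l_2 = 2000 × 0.93 = 1860 → 1860

1860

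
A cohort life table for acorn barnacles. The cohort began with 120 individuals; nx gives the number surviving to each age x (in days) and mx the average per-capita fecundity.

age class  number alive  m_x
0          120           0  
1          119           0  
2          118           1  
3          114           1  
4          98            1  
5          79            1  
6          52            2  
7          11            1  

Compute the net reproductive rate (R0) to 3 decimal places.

lx = nx/n0 = nx/120: 1, 0.99167…, 0.98333…, 0.95, 0.81667…, 0.65833…, 0.43333…, 0.09167…
lx·mx by age: 0, 0, 0.983333…, 0.95, 0.816667…, 0.658333…, 0.866667…, 0.091667…
R0 = Σ lx·mx = 4.366667… → 4.367

4.367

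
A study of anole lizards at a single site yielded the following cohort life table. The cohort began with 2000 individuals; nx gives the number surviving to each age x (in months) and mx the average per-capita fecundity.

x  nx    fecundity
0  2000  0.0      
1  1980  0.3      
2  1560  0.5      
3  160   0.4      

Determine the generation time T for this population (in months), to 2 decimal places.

1.63

lx = nx/n0 = nx/2000: 1, 0.99, 0.78, 0.08
lx·mx: 0, 0.297, 0.39, 0.032 → R0 = 0.719
x·lx·mx: 0, 0.297, 0.78, 0.096 → Σ = 1.173
T = 1.173 / 0.719 = 1.631433… → 1.63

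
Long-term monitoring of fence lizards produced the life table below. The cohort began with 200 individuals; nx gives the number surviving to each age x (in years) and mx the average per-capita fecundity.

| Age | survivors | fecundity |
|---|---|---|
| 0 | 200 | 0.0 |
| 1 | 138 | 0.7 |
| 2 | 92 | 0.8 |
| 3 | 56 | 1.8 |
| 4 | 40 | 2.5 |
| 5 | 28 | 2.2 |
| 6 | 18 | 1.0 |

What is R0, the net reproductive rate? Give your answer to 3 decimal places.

2.253

lx = nx/n0 = nx/200: 1, 0.69, 0.46, 0.28, 0.2, 0.14, 0.09
lx·mx by age: 0, 0.483, 0.368, 0.504, 0.5, 0.308, 0.09
R0 = Σ lx·mx = 2.253 → 2.253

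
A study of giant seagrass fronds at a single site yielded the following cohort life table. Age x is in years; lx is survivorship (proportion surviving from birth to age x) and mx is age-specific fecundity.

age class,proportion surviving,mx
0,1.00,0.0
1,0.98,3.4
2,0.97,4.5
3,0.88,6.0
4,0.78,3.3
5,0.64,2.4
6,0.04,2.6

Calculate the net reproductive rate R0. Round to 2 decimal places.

17.19

lx·mx by age: 0, 3.332, 4.365, 5.28, 2.574, 1.536, 0.104
R0 = Σ lx·mx = 17.191 → 17.19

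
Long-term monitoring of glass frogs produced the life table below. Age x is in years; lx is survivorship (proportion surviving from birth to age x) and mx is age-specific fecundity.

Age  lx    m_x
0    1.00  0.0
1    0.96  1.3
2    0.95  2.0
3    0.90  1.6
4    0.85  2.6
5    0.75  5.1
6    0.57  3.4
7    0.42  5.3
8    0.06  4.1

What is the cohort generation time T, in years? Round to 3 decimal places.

4.424

lx·mx: 0, 1.248, 1.9, 1.44, 2.21, 3.825, 1.938, 2.226, 0.246 → R0 = 15.033
x·lx·mx: 0, 1.248, 3.8, 4.32, 8.84, 19.125, 11.628, 15.582, 1.968 → Σ = 66.511
T = 66.511 / 15.033 = 4.424333… → 4.424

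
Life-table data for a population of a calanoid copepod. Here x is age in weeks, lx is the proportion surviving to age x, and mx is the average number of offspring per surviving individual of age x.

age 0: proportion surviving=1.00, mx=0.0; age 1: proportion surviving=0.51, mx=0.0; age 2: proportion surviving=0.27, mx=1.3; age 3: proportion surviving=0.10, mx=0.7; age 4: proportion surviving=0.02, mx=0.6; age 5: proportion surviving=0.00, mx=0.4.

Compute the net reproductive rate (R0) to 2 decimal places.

0.43

lx·mx by age: 0, 0, 0.351, 0.07, 0.012, 0
R0 = Σ lx·mx = 0.433 → 0.43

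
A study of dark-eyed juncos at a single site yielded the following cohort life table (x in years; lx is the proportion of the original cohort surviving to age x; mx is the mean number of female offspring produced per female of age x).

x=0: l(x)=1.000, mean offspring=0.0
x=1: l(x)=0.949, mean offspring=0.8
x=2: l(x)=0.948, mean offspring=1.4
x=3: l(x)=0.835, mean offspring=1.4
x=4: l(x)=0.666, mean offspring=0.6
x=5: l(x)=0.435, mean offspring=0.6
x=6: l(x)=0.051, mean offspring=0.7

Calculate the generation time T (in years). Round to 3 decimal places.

2.540

lx·mx: 0, 0.7592, 1.3272, 1.169, 0.3996, 0.261, 0.0357 → R0 = 3.9517
x·lx·mx: 0, 0.7592, 2.6544, 3.507, 1.5984, 1.305, 0.2142 → Σ = 10.0382
T = 10.0382 / 3.9517 = 2.540223… → 2.540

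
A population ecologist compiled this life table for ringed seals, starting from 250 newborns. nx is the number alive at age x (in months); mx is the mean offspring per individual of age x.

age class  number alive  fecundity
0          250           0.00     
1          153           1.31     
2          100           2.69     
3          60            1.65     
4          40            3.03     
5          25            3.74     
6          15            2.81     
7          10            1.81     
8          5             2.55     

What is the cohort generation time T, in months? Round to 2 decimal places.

lx = nx/n0 = nx/250: 1, 0.612, 0.4, 0.24, 0.16, 0.1, 0.06, 0.04, 0.02
lx·mx: 0, 0.80172, 1.076, 0.396, 0.4848, 0.374, 0.1686, 0.0724, 0.051 → R0 = 3.42452
x·lx·mx: 0, 0.80172, 2.152, 1.188, 1.9392, 1.87, 1.0116, 0.5068, 0.408 → Σ = 9.87732
T = 9.87732 / 3.42452 = 2.884293… → 2.88

2.88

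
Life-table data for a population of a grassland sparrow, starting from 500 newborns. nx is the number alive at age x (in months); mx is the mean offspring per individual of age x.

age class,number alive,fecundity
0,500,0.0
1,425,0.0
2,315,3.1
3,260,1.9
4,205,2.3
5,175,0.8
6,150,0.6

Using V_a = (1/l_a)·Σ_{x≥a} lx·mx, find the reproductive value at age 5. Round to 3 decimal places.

1.314

lx = nx/n0 = nx/500: 1, 0.85, 0.63, 0.52, 0.41, 0.35, 0.3
lx·mx for x ≥ 5: 0.28, 0.18 → sum = 0.46
V_5 = 0.46 / l_5 = 0.46 / 0.35 = 1.314286… → 1.314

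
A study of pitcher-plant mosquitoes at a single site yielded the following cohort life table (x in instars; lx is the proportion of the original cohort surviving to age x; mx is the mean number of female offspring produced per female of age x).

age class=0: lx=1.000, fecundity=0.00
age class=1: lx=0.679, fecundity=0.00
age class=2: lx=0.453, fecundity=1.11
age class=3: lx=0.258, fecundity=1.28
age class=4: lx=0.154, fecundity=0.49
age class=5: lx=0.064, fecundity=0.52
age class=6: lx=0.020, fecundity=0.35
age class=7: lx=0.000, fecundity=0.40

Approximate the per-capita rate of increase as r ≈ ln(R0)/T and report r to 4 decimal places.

R0 = Σ lx·mx = 0 + 0 + 0.50283 + 0.33024 + 0.07546 + 0.03328 + 0.007 + 0 = 0.94881
Σ x·lx·mx = 2.50662; T = 2.50662/0.94881 = 2.64186…
r ≈ ln(R0)/T = ln(0.94881)/2.64186… = -0.01989… → -0.0199

-0.0199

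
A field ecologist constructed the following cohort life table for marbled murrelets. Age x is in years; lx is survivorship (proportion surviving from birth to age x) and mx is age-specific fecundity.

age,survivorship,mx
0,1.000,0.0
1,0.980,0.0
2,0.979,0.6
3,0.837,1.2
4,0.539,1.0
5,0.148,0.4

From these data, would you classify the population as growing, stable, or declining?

R0 = Σ lx·mx = 0 + 0 + 0.5874 + 1.0044 + 0.539 + 0.0592 = 2.19
R0 > 1, so the population is growing.

growing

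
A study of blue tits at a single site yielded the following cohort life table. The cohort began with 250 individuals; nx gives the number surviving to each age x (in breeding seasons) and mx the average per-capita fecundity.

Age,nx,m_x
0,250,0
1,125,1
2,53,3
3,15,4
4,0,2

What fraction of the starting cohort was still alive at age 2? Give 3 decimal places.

0.212

l_2 = n_2/n_0 = 53/250 = 0.212 → 0.212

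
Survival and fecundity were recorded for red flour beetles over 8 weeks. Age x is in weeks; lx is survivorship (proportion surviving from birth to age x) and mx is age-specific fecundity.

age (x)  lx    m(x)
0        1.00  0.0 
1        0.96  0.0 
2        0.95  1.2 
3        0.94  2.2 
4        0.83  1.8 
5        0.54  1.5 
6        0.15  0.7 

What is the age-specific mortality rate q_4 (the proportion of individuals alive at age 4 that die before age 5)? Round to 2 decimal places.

q_4 = (l_4 − l_5) / l_4 = (0.83 − 0.54) / 0.83
     = 0.29 / 0.83 = 0.349398… → 0.35

0.35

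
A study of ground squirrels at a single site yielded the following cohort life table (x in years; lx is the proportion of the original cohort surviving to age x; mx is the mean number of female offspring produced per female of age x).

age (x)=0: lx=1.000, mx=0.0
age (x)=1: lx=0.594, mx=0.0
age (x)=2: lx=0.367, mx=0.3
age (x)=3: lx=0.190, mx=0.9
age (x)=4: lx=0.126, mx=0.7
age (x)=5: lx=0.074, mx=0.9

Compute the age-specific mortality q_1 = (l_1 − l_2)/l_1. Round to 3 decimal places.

0.382

q_1 = (l_1 − l_2) / l_1 = (0.594 − 0.367) / 0.594
     = 0.227 / 0.594 = 0.382155… → 0.382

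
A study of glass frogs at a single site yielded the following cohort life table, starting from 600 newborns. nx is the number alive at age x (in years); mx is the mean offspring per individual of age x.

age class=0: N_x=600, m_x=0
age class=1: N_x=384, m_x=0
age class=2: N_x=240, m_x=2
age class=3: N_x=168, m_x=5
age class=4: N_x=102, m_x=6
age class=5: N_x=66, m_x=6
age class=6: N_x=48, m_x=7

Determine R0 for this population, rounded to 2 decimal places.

4.44

lx = nx/n0 = nx/600: 1, 0.64, 0.4, 0.28, 0.17, 0.11, 0.08
lx·mx by age: 0, 0, 0.8, 1.4, 1.02, 0.66, 0.56
R0 = Σ lx·mx = 4.44 → 4.44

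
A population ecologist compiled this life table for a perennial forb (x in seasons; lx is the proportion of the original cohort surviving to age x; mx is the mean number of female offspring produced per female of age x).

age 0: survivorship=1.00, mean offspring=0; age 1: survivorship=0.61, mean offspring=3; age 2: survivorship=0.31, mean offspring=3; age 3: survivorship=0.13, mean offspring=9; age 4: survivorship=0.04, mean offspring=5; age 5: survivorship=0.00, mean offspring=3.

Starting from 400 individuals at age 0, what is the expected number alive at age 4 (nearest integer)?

16

Expected survivors = N0 · l_4 = 400 × 0.04 = 16 → 16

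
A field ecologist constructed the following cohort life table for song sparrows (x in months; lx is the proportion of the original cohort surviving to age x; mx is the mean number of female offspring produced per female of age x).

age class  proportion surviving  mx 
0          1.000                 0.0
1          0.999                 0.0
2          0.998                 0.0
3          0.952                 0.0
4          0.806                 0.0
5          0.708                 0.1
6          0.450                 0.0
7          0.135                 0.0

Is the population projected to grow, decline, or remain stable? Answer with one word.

R0 = Σ lx·mx = 0 + 0 + 0 + 0 + 0 + 0.0708 + 0 + 0 = 0.0708
R0 < 1, so the population is declining.

declining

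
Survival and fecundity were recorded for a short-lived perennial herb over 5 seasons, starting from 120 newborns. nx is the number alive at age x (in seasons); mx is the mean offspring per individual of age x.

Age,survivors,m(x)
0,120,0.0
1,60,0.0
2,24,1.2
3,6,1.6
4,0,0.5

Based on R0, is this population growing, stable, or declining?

lx = nx/n0 = nx/120: 1, 0.5, 0.2, 0.05, 0
R0 = Σ lx·mx = 0 + 0 + 0.24 + 0.08 + 0 = 0.32
R0 < 1, so the population is declining.

declining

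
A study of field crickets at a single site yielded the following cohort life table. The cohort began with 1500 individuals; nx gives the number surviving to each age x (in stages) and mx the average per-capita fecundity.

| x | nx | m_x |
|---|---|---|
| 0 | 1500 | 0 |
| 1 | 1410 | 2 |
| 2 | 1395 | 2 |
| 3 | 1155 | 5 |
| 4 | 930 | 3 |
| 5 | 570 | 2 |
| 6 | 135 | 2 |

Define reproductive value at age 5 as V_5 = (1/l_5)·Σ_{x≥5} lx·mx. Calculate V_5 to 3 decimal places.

lx = nx/n0 = nx/1500: 1, 0.94, 0.93, 0.77, 0.62, 0.38, 0.09
lx·mx for x ≥ 5: 0.76, 0.18 → sum = 0.94
V_5 = 0.94 / l_5 = 0.94 / 0.38 = 2.473684… → 2.474

2.474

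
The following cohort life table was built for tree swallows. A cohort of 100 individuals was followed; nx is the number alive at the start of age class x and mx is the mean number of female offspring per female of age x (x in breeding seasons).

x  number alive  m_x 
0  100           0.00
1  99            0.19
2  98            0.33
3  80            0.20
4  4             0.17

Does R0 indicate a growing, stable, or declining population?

declining

lx = nx/n0 = nx/100: 1, 0.99, 0.98, 0.8, 0.04
R0 = Σ lx·mx = 0 + 0.1881 + 0.3234 + 0.16 + 0.0068 = 0.6783
R0 < 1, so the population is declining.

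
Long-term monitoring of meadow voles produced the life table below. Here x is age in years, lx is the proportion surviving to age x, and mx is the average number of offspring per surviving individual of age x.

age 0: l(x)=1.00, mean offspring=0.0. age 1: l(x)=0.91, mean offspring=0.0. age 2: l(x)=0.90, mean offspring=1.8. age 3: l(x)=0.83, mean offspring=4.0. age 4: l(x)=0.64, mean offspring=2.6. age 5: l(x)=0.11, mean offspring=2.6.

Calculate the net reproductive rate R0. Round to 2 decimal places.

lx·mx by age: 0, 0, 1.62, 3.32, 1.664, 0.286
R0 = Σ lx·mx = 6.89 → 6.89

6.89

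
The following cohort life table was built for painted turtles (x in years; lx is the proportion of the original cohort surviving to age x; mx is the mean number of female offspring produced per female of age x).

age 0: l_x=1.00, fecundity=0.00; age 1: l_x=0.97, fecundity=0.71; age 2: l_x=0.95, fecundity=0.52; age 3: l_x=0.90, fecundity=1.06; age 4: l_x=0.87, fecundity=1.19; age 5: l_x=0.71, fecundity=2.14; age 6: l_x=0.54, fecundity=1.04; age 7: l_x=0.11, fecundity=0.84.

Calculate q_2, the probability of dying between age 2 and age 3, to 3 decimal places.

q_2 = (l_2 − l_3) / l_2 = (0.95 − 0.9) / 0.95
     = 0.05 / 0.95 = 0.052632… → 0.053

0.053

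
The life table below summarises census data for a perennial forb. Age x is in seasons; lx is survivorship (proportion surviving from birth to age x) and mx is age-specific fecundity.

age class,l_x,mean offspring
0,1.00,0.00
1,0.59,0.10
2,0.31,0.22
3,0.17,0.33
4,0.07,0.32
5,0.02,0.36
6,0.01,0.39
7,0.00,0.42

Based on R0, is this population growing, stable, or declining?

declining

R0 = Σ lx·mx = 0 + 0.059 + 0.0682 + 0.0561 + 0.0224 + 0.0072 + 0.0039 + 0 = 0.2168
R0 < 1, so the population is declining.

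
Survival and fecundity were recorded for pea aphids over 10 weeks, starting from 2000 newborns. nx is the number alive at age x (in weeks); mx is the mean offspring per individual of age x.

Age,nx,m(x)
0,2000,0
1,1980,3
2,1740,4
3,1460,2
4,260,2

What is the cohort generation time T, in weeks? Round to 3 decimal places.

lx = nx/n0 = nx/2000: 1, 0.99, 0.87, 0.73, 0.13
lx·mx: 0, 2.97, 3.48, 1.46, 0.26 → R0 = 8.17
x·lx·mx: 0, 2.97, 6.96, 4.38, 1.04 → Σ = 15.35
T = 15.35 / 8.17 = 1.878825… → 1.879

1.879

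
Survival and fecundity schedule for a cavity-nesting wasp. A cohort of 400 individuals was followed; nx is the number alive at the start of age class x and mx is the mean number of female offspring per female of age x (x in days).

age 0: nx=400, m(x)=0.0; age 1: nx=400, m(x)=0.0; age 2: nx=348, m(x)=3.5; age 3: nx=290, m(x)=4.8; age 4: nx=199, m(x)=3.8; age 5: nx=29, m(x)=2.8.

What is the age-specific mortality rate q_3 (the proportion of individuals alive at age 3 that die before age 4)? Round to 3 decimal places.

0.314

lx = nx/n0 = nx/400: 1, 1, 0.87, 0.725, 0.4975, 0.0725
q_3 = (l_3 − l_4) / l_3 = (0.725 − 0.4975) / 0.725
     = 0.2275 / 0.725 = 0.313793… → 0.314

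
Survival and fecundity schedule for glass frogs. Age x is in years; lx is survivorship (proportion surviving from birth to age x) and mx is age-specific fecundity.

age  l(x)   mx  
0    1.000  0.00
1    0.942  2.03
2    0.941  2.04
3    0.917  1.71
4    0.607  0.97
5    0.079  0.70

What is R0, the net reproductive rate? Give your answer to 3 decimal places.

6.044

lx·mx by age: 0, 1.91226, 1.91964, 1.56807, 0.58879, 0.0553
R0 = Σ lx·mx = 6.04406 → 6.044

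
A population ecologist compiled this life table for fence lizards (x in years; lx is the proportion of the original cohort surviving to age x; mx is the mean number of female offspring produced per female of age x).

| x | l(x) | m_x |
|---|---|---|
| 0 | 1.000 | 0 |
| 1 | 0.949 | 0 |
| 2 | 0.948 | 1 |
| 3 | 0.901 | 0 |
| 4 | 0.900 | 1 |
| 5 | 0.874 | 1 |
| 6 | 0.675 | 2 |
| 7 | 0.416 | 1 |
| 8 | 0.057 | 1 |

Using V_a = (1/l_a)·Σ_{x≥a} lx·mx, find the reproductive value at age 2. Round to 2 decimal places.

4.79

lx·mx for x ≥ 2: 0.948, 0, 0.9, 0.874, 1.35, 0.416, 0.057 → sum = 4.545
V_2 = 4.545 / l_2 = 4.545 / 0.948 = 4.794304… → 4.79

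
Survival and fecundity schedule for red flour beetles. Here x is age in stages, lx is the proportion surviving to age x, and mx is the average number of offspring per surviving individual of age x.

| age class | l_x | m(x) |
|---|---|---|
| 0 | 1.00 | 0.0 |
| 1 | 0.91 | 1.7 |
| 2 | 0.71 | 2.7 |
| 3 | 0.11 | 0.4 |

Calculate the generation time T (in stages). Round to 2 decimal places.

1.57

lx·mx: 0, 1.547, 1.917, 0.044 → R0 = 3.508
x·lx·mx: 0, 1.547, 3.834, 0.132 → Σ = 5.513
T = 5.513 / 3.508 = 1.571551… → 1.57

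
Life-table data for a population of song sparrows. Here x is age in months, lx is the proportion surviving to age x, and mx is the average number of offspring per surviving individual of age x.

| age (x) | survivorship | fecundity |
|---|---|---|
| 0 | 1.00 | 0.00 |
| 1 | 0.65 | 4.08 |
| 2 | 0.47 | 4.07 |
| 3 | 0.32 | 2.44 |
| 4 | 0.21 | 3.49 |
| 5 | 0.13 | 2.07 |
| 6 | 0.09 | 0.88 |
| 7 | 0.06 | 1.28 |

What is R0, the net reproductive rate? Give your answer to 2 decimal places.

lx·mx by age: 0, 2.652, 1.9129, 0.7808, 0.7329, 0.2691, 0.0792, 0.0768
R0 = Σ lx·mx = 6.5037 → 6.50

6.50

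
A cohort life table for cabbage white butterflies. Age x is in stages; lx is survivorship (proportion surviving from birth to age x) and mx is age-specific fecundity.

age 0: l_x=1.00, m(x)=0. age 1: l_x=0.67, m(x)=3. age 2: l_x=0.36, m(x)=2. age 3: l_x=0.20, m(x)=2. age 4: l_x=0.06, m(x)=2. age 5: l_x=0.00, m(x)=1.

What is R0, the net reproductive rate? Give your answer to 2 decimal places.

lx·mx by age: 0, 2.01, 0.72, 0.4, 0.12, 0
R0 = Σ lx·mx = 3.25 → 3.25

3.25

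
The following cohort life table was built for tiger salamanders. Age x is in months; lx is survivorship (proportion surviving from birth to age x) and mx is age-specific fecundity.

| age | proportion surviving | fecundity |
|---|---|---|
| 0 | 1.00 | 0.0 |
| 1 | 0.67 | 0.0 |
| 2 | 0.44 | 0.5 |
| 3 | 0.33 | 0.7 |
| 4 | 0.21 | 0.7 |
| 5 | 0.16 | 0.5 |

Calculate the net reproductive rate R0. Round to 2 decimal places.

lx·mx by age: 0, 0, 0.22, 0.231, 0.147, 0.08
R0 = Σ lx·mx = 0.678 → 0.68

0.68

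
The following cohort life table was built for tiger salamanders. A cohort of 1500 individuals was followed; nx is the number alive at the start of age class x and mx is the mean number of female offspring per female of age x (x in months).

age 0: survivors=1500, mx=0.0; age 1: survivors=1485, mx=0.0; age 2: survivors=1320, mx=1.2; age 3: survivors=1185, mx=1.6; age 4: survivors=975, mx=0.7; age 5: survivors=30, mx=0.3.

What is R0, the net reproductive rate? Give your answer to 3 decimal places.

2.781

lx = nx/n0 = nx/1500: 1, 0.99, 0.88, 0.79, 0.65, 0.02
lx·mx by age: 0, 0, 1.056, 1.264, 0.455, 0.006
R0 = Σ lx·mx = 2.781 → 2.781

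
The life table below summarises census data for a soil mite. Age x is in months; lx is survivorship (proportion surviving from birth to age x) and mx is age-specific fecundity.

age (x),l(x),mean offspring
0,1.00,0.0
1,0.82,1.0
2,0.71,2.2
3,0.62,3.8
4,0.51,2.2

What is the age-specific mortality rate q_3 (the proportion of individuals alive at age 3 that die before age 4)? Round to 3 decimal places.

0.177

q_3 = (l_3 − l_4) / l_3 = (0.62 − 0.51) / 0.62
     = 0.11 / 0.62 = 0.177419… → 0.177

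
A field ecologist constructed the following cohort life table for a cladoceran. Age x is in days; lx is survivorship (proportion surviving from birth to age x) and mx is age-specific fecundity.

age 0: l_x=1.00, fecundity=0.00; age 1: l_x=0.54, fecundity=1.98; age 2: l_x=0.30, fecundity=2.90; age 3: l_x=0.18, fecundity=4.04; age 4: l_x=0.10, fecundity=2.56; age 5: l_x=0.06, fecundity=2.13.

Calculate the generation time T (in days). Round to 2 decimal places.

lx·mx: 0, 1.0692, 0.87, 0.7272, 0.256, 0.1278 → R0 = 3.0502
x·lx·mx: 0, 1.0692, 1.74, 2.1816, 1.024, 0.639 → Σ = 6.6538
T = 6.6538 / 3.0502 = 2.181431… → 2.18

2.18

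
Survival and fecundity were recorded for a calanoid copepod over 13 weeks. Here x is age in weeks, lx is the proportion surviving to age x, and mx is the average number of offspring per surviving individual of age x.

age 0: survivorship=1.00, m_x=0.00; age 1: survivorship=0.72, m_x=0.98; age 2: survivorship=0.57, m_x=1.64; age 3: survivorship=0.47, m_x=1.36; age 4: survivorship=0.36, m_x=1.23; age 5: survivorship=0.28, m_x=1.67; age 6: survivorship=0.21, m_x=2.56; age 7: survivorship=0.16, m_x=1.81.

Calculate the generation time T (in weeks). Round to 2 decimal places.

lx·mx: 0, 0.7056, 0.9348, 0.6392, 0.4428, 0.4676, 0.5376, 0.2896 → R0 = 4.0172
x·lx·mx: 0, 0.7056, 1.8696, 1.9176, 1.7712, 2.338, 3.2256, 2.0272 → Σ = 13.8548
T = 13.8548 / 4.0172 = 3.44887… → 3.45

3.45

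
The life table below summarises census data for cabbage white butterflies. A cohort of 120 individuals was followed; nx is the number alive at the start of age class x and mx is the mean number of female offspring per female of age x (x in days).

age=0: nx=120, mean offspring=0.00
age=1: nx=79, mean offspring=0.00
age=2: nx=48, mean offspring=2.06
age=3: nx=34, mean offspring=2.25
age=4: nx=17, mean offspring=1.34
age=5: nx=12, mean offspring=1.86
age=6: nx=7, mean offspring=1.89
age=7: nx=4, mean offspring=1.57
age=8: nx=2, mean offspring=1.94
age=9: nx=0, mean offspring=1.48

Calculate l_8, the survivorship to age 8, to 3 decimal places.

l_8 = n_8/n_0 = 2/120 = 0.016667… → 0.017

0.017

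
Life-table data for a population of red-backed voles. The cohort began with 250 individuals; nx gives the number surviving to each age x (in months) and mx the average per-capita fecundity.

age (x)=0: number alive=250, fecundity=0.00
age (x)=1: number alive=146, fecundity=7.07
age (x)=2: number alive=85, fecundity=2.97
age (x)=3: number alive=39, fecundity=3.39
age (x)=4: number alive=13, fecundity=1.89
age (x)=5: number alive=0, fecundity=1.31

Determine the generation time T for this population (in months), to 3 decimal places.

1.410

lx = nx/n0 = nx/250: 1, 0.584, 0.34, 0.156, 0.052, 0
lx·mx: 0, 4.12888, 1.0098, 0.52884, 0.09828, 0 → R0 = 5.7658
x·lx·mx: 0, 4.12888, 2.0196, 1.58652, 0.39312, 0 → Σ = 8.12812
T = 8.12812 / 5.7658 = 1.409712… → 1.410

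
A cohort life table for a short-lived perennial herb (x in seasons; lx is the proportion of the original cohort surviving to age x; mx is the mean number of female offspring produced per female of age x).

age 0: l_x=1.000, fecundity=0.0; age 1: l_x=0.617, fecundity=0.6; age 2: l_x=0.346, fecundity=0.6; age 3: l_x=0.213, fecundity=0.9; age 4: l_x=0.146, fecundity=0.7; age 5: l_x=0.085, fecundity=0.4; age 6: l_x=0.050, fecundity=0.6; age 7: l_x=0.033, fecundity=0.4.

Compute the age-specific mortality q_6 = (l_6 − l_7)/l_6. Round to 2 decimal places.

0.34

q_6 = (l_6 − l_7) / l_6 = (0.05 − 0.033) / 0.05
     = 0.017 / 0.05 = 0.34 → 0.34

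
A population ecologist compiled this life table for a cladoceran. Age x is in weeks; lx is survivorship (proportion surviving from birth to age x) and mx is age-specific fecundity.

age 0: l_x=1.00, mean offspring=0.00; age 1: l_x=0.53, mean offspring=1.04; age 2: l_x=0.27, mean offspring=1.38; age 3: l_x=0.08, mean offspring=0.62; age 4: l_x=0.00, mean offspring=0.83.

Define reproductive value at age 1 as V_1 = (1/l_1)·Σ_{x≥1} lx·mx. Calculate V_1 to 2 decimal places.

lx·mx for x ≥ 1: 0.5512, 0.3726, 0.0496, 0 → sum = 0.9734
V_1 = 0.9734 / l_1 = 0.9734 / 0.53 = 1.836604… → 1.84

1.84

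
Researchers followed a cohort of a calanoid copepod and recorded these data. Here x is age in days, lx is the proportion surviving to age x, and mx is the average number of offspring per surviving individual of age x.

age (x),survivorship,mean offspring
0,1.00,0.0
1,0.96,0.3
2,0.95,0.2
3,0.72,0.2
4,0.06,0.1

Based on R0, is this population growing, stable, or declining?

R0 = Σ lx·mx = 0 + 0.288 + 0.19 + 0.144 + 0.006 = 0.628
R0 < 1, so the population is declining.

declining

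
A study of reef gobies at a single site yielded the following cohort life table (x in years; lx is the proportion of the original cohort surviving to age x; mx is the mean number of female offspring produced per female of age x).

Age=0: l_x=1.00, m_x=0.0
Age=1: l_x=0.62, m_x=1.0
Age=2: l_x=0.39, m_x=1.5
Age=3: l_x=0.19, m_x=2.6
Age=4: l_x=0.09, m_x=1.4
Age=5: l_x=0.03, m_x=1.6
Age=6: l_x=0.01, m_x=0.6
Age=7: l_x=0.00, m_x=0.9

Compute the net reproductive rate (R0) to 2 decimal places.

1.88

lx·mx by age: 0, 0.62, 0.585, 0.494, 0.126, 0.048, 0.006, 0
R0 = Σ lx·mx = 1.879 → 1.88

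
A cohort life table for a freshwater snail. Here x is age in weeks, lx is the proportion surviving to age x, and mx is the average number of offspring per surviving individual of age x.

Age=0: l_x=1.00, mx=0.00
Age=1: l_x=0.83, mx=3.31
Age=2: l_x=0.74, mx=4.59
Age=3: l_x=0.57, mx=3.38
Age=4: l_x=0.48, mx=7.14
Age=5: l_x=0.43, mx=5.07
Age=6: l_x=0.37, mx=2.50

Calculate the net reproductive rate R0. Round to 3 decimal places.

14.603

lx·mx by age: 0, 2.7473, 3.3966, 1.9266, 3.4272, 2.1801, 0.925
R0 = Σ lx·mx = 14.6028 → 14.603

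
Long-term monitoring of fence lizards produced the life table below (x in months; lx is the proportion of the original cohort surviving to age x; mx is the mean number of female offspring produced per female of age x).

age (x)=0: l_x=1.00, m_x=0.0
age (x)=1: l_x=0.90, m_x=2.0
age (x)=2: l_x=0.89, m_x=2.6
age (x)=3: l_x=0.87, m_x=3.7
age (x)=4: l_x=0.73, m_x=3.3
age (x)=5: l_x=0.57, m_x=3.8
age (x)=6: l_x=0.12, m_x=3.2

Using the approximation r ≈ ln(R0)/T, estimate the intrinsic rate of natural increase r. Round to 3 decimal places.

R0 = Σ lx·mx = 0 + 1.8 + 2.314 + 3.219 + 2.409 + 2.166 + 0.384 = 12.292
Σ x·lx·mx = 38.855; T = 38.855/12.292 = 3.161…
r ≈ ln(R0)/T = ln(12.292)/3.161… = 0.79372… → 0.794

0.794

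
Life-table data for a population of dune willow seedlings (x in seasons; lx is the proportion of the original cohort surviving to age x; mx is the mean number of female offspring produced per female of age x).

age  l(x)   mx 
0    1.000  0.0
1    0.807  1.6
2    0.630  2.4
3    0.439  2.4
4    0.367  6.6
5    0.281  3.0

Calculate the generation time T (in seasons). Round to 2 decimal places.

3.00

lx·mx: 0, 1.2912, 1.512, 1.0536, 2.4222, 0.843 → R0 = 7.122
x·lx·mx: 0, 1.2912, 3.024, 3.1608, 9.6888, 4.215 → Σ = 21.3798
T = 21.3798 / 7.122 = 3.001938… → 3.00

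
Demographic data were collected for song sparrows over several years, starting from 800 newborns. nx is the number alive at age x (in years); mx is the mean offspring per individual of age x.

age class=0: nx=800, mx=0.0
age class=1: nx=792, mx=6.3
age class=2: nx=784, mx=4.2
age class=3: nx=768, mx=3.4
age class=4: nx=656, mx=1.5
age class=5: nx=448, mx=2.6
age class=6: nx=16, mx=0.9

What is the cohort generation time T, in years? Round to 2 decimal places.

lx = nx/n0 = nx/800: 1, 0.99, 0.98, 0.96, 0.82, 0.56, 0.02
lx·mx: 0, 6.237, 4.116, 3.264, 1.23, 1.456, 0.018 → R0 = 16.321
x·lx·mx: 0, 6.237, 8.232, 9.792, 4.92, 7.28, 0.108 → Σ = 36.569
T = 36.569 / 16.321 = 2.24061… → 2.24

2.24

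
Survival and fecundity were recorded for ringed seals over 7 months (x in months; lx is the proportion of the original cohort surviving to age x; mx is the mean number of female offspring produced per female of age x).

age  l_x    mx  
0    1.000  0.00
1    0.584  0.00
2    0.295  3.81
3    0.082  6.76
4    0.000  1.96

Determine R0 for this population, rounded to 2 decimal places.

1.68

lx·mx by age: 0, 0, 1.12395, 0.55432, 0
R0 = Σ lx·mx = 1.67827 → 1.68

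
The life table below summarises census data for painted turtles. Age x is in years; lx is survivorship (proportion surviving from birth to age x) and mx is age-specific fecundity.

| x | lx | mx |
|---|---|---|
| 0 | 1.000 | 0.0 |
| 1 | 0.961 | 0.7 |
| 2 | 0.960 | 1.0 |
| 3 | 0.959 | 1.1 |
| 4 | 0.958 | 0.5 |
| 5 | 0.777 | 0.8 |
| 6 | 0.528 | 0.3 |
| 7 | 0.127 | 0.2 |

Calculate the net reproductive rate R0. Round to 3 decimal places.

3.972

lx·mx by age: 0, 0.6727, 0.96, 1.0549, 0.479, 0.6216, 0.1584, 0.0254
R0 = Σ lx·mx = 3.972 → 3.972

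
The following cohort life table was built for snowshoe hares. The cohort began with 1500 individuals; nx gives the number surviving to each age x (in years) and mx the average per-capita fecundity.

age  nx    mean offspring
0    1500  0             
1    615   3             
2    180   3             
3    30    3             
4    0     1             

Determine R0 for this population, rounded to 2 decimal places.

lx = nx/n0 = nx/1500: 1, 0.41, 0.12, 0.02, 0
lx·mx by age: 0, 1.23, 0.36, 0.06, 0
R0 = Σ lx·mx = 1.65 → 1.65

1.65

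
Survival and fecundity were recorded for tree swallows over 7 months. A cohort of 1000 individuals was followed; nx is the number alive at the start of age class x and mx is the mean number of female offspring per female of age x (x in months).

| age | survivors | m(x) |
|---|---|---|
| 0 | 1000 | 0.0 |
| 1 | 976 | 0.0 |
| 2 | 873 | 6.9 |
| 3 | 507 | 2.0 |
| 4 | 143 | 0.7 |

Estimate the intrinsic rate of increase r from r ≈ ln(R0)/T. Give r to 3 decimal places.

lx = nx/n0 = nx/1000: 1, 0.976, 0.873, 0.507, 0.143
R0 = Σ lx·mx = 0 + 0 + 6.0237 + 1.014 + 0.1001 = 7.1378
Σ x·lx·mx = 15.4898; T = 15.4898/7.1378 = 2.17011…
r ≈ ln(R0)/T = ln(7.1378)/2.17011… = 0.90567… → 0.906

0.906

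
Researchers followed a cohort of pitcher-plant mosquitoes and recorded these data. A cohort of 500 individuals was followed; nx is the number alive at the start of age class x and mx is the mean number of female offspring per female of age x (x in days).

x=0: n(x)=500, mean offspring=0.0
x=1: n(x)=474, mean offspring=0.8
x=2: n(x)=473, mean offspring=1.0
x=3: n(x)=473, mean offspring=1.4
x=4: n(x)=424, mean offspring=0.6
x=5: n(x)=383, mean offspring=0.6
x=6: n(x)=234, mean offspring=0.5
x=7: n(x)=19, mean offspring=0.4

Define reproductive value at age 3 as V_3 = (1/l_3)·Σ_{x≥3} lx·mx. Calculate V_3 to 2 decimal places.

lx = nx/n0 = nx/500: 1, 0.948, 0.946, 0.946, 0.848, 0.766, 0.468, 0.038
lx·mx for x ≥ 3: 1.3244, 0.5088, 0.4596, 0.234, 0.0152 → sum = 2.542
V_3 = 2.542 / l_3 = 2.542 / 0.946 = 2.687104… → 2.69

2.69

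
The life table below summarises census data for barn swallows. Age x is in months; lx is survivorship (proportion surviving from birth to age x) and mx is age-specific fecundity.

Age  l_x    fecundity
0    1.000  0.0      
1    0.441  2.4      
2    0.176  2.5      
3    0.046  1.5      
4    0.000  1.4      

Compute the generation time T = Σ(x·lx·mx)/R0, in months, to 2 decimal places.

1.37

lx·mx: 0, 1.0584, 0.44, 0.069, 0 → R0 = 1.5674
x·lx·mx: 0, 1.0584, 0.88, 0.207, 0 → Σ = 2.1454
T = 2.1454 / 1.5674 = 1.368764… → 1.37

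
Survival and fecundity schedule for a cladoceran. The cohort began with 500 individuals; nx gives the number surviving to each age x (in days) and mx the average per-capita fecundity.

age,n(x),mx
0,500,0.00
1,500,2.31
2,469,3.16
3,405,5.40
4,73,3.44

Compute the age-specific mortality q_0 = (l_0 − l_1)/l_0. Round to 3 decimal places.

lx = nx/n0 = nx/500: 1, 1, 0.938, 0.81, 0.146
q_0 = (l_0 − l_1) / l_0 = (1 − 1) / 1
     = 0 / 1 = 0 → 0.000

0.000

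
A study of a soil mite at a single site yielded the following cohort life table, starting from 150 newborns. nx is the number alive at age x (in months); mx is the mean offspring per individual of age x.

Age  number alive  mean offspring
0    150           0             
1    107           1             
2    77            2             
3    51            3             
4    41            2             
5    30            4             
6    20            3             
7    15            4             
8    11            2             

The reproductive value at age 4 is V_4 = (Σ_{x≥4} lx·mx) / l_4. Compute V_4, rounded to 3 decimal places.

lx = nx/n0 = nx/150: 1, 0.71333…, 0.51333…, 0.34, 0.27333…, 0.2, 0.13333…, 0.1, 0.07333…
lx·mx for x ≥ 4: 0.546667…, 0.8, 0.4…, 0.4, 0.146667… → sum = 2.293333…
V_4 = 2.293333… / l_4 = 2.293333… / 0.273333… = 8.390244… → 8.390

8.390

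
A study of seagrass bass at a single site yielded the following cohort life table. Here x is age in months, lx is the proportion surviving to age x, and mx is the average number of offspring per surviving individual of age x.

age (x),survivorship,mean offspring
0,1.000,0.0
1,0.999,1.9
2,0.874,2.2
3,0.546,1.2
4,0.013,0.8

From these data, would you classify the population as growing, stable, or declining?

growing

R0 = Σ lx·mx = 0 + 1.8981 + 1.9228 + 0.6552 + 0.0104 = 4.4865
R0 > 1, so the population is growing.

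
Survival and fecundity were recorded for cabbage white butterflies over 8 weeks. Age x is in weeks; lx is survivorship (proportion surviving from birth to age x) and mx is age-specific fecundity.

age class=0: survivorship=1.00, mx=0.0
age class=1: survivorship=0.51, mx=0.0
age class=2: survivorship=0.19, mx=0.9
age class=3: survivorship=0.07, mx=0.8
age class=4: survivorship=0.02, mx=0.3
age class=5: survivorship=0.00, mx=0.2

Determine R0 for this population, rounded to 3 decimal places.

lx·mx by age: 0, 0, 0.171, 0.056, 0.006, 0
R0 = Σ lx·mx = 0.233 → 0.233

0.233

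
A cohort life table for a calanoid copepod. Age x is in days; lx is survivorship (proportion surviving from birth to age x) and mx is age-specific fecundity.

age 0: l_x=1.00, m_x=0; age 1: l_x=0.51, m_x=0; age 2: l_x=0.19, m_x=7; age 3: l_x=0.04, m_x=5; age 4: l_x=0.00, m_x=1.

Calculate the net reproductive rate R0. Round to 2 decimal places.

lx·mx by age: 0, 0, 1.33, 0.2, 0
R0 = Σ lx·mx = 1.53 → 1.53

1.53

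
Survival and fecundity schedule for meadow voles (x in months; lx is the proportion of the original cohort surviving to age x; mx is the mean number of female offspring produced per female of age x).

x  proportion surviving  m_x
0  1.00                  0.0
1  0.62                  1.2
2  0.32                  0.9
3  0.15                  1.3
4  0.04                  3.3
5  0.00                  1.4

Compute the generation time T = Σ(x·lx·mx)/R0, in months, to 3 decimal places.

1.790

lx·mx: 0, 0.744, 0.288, 0.195, 0.132, 0 → R0 = 1.359
x·lx·mx: 0, 0.744, 0.576, 0.585, 0.528, 0 → Σ = 2.433
T = 2.433 / 1.359 = 1.790287… → 1.790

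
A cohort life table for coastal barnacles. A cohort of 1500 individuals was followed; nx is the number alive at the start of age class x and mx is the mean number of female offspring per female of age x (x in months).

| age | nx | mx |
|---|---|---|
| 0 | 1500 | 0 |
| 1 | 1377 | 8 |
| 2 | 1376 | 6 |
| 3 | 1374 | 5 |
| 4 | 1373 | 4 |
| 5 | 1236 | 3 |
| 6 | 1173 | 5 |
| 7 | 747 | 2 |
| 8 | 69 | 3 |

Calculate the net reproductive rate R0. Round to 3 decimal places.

28.605

lx = nx/n0 = nx/1500: 1, 0.918, 0.91733…, 0.916, 0.91533…, 0.824, 0.782, 0.498, 0.046
lx·mx by age: 0, 7.344, 5.504…, 4.58, 3.661333…, 2.472, 3.91, 0.996, 0.138
R0 = Σ lx·mx = 28.605333… → 28.605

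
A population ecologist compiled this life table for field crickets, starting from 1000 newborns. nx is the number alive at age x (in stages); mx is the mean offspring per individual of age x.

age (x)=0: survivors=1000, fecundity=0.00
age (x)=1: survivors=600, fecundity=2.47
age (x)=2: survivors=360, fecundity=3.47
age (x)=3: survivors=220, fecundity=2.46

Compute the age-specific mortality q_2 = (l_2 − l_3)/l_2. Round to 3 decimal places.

lx = nx/n0 = nx/1000: 1, 0.6, 0.36, 0.22
q_2 = (l_2 − l_3) / l_2 = (0.36 − 0.22) / 0.36
     = 0.14 / 0.36 = 0.388889… → 0.389

0.389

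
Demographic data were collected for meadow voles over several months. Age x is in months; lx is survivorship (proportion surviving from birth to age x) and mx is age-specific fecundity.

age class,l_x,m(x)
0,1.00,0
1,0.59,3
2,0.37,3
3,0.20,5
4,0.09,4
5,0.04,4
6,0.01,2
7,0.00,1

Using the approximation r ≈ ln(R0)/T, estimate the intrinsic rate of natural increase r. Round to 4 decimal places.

R0 = Σ lx·mx = 0 + 1.77 + 1.11 + 1 + 0.36 + 0.16 + 0.02 + 0 = 4.42
Σ x·lx·mx = 9.35; T = 9.35/4.42 = 2.11538…
r ≈ ln(R0)/T = ln(4.42)/2.11538… = 0.702539… → 0.7025

0.7025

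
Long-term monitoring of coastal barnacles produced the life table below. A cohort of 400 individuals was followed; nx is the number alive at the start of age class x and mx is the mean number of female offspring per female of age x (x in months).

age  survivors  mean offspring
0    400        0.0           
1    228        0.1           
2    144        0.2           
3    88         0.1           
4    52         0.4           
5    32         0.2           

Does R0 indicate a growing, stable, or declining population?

declining

lx = nx/n0 = nx/400: 1, 0.57, 0.36, 0.22, 0.13, 0.08
R0 = Σ lx·mx = 0 + 0.057 + 0.072 + 0.022 + 0.052 + 0.016 = 0.219
R0 < 1, so the population is declining.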